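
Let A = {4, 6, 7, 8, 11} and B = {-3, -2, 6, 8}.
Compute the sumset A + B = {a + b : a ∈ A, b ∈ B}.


A + B = {a + b : a ∈ A, b ∈ B}.
Enumerate all |A|·|B| = 5·4 = 20 pairs (a, b) and collect distinct sums.
a = 4: 4+-3=1, 4+-2=2, 4+6=10, 4+8=12
a = 6: 6+-3=3, 6+-2=4, 6+6=12, 6+8=14
a = 7: 7+-3=4, 7+-2=5, 7+6=13, 7+8=15
a = 8: 8+-3=5, 8+-2=6, 8+6=14, 8+8=16
a = 11: 11+-3=8, 11+-2=9, 11+6=17, 11+8=19
Collecting distinct sums: A + B = {1, 2, 3, 4, 5, 6, 8, 9, 10, 12, 13, 14, 15, 16, 17, 19}
|A + B| = 16

A + B = {1, 2, 3, 4, 5, 6, 8, 9, 10, 12, 13, 14, 15, 16, 17, 19}


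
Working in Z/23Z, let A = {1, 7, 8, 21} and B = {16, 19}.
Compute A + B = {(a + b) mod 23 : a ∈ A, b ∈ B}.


Work in Z/23Z: reduce every sum a + b modulo 23.
Enumerate all 8 pairs:
a = 1: 1+16=17, 1+19=20
a = 7: 7+16=0, 7+19=3
a = 8: 8+16=1, 8+19=4
a = 21: 21+16=14, 21+19=17
Distinct residues collected: {0, 1, 3, 4, 14, 17, 20}
|A + B| = 7 (out of 23 total residues).

A + B = {0, 1, 3, 4, 14, 17, 20}


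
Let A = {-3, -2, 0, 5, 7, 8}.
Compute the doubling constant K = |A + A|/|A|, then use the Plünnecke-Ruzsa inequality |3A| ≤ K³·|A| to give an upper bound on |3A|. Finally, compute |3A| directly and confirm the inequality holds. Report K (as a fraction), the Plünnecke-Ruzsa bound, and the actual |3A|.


|A| = 6.
Step 1: Compute A + A by enumerating all 36 pairs.
A + A = {-6, -5, -4, -3, -2, 0, 2, 3, 4, 5, 6, 7, 8, 10, 12, 13, 14, 15, 16}, so |A + A| = 19.
Step 2: Doubling constant K = |A + A|/|A| = 19/6 = 19/6 ≈ 3.1667.
Step 3: Plünnecke-Ruzsa gives |3A| ≤ K³·|A| = (3.1667)³ · 6 ≈ 190.5278.
Step 4: Compute 3A = A + A + A directly by enumerating all triples (a,b,c) ∈ A³; |3A| = 34.
Step 5: Check 34 ≤ 190.5278? Yes ✓.

K = 19/6, Plünnecke-Ruzsa bound K³|A| ≈ 190.5278, |3A| = 34, inequality holds.


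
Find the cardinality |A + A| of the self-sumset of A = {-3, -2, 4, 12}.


A + A = {a + a' : a, a' ∈ A}; |A| = 4.
General bounds: 2|A| - 1 ≤ |A + A| ≤ |A|(|A|+1)/2, i.e. 7 ≤ |A + A| ≤ 10.
Lower bound 2|A|-1 is attained iff A is an arithmetic progression.
Enumerate sums a + a' for a ≤ a' (symmetric, so this suffices):
a = -3: -3+-3=-6, -3+-2=-5, -3+4=1, -3+12=9
a = -2: -2+-2=-4, -2+4=2, -2+12=10
a = 4: 4+4=8, 4+12=16
a = 12: 12+12=24
Distinct sums: {-6, -5, -4, 1, 2, 8, 9, 10, 16, 24}
|A + A| = 10

|A + A| = 10


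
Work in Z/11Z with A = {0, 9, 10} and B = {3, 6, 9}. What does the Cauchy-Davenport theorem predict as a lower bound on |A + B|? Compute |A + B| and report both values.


Cauchy-Davenport: |A + B| ≥ min(p, |A| + |B| - 1) for A, B nonempty in Z/pZ.
|A| = 3, |B| = 3, p = 11.
CD lower bound = min(11, 3 + 3 - 1) = min(11, 5) = 5.
Compute A + B mod 11 directly:
a = 0: 0+3=3, 0+6=6, 0+9=9
a = 9: 9+3=1, 9+6=4, 9+9=7
a = 10: 10+3=2, 10+6=5, 10+9=8
A + B = {1, 2, 3, 4, 5, 6, 7, 8, 9}, so |A + B| = 9.
Verify: 9 ≥ 5? Yes ✓.

CD lower bound = 5, actual |A + B| = 9.


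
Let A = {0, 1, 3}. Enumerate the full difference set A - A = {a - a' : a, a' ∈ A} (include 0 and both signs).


A - A = {a - a' : a, a' ∈ A}.
Compute a - a' for each ordered pair (a, a'):
a = 0: 0-0=0, 0-1=-1, 0-3=-3
a = 1: 1-0=1, 1-1=0, 1-3=-2
a = 3: 3-0=3, 3-1=2, 3-3=0
Collecting distinct values (and noting 0 appears from a-a):
A - A = {-3, -2, -1, 0, 1, 2, 3}
|A - A| = 7

A - A = {-3, -2, -1, 0, 1, 2, 3}


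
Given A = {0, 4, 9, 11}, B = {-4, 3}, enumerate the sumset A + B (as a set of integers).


A + B = {a + b : a ∈ A, b ∈ B}.
Enumerate all |A|·|B| = 4·2 = 8 pairs (a, b) and collect distinct sums.
a = 0: 0+-4=-4, 0+3=3
a = 4: 4+-4=0, 4+3=7
a = 9: 9+-4=5, 9+3=12
a = 11: 11+-4=7, 11+3=14
Collecting distinct sums: A + B = {-4, 0, 3, 5, 7, 12, 14}
|A + B| = 7

A + B = {-4, 0, 3, 5, 7, 12, 14}


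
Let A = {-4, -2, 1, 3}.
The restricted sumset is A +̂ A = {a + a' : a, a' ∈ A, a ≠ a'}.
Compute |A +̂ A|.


Restricted sumset: A +̂ A = {a + a' : a ∈ A, a' ∈ A, a ≠ a'}.
Equivalently, take A + A and drop any sum 2a that is achievable ONLY as a + a for a ∈ A (i.e. sums representable only with equal summands).
Enumerate pairs (a, a') with a < a' (symmetric, so each unordered pair gives one sum; this covers all a ≠ a'):
  -4 + -2 = -6
  -4 + 1 = -3
  -4 + 3 = -1
  -2 + 1 = -1
  -2 + 3 = 1
  1 + 3 = 4
Collected distinct sums: {-6, -3, -1, 1, 4}
|A +̂ A| = 5
(Reference bound: |A +̂ A| ≥ 2|A| - 3 for |A| ≥ 2, with |A| = 4 giving ≥ 5.)

|A +̂ A| = 5


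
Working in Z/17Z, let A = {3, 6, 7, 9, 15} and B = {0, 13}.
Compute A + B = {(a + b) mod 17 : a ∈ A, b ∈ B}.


Work in Z/17Z: reduce every sum a + b modulo 17.
Enumerate all 10 pairs:
a = 3: 3+0=3, 3+13=16
a = 6: 6+0=6, 6+13=2
a = 7: 7+0=7, 7+13=3
a = 9: 9+0=9, 9+13=5
a = 15: 15+0=15, 15+13=11
Distinct residues collected: {2, 3, 5, 6, 7, 9, 11, 15, 16}
|A + B| = 9 (out of 17 total residues).

A + B = {2, 3, 5, 6, 7, 9, 11, 15, 16}


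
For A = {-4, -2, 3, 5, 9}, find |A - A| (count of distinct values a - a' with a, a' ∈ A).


A - A = {a - a' : a, a' ∈ A}; |A| = 5.
Bounds: 2|A|-1 ≤ |A - A| ≤ |A|² - |A| + 1, i.e. 9 ≤ |A - A| ≤ 21.
Note: 0 ∈ A - A always (from a - a). The set is symmetric: if d ∈ A - A then -d ∈ A - A.
Enumerate nonzero differences d = a - a' with a > a' (then include -d):
Positive differences: {2, 4, 5, 6, 7, 9, 11, 13}
Full difference set: {0} ∪ (positive diffs) ∪ (negative diffs).
|A - A| = 1 + 2·8 = 17 (matches direct enumeration: 17).

|A - A| = 17


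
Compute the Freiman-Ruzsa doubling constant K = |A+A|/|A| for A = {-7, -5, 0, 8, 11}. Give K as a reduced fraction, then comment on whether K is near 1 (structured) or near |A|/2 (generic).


|A| = 5.
Compute A + A by enumerating all 25 pairs.
A + A = {-14, -12, -10, -7, -5, 0, 1, 3, 4, 6, 8, 11, 16, 19, 22}, so |A + A| = 15.
K = |A + A| / |A| = 15/5 = 3/1 ≈ 3.0000.
Reference: AP of size 5 gives K = 9/5 ≈ 1.8000; a fully generic set of size 5 gives K ≈ 3.0000.

|A| = 5, |A + A| = 15, K = 15/5 = 3/1.


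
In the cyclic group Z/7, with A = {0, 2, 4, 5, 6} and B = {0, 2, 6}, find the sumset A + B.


Work in Z/7Z: reduce every sum a + b modulo 7.
Enumerate all 15 pairs:
a = 0: 0+0=0, 0+2=2, 0+6=6
a = 2: 2+0=2, 2+2=4, 2+6=1
a = 4: 4+0=4, 4+2=6, 4+6=3
a = 5: 5+0=5, 5+2=0, 5+6=4
a = 6: 6+0=6, 6+2=1, 6+6=5
Distinct residues collected: {0, 1, 2, 3, 4, 5, 6}
|A + B| = 7 (out of 7 total residues).

A + B = {0, 1, 2, 3, 4, 5, 6}


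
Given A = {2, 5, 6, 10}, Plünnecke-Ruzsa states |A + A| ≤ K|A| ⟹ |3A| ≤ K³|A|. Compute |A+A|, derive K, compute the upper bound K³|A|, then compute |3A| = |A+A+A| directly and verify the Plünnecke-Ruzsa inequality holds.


|A| = 4.
Step 1: Compute A + A by enumerating all 16 pairs.
A + A = {4, 7, 8, 10, 11, 12, 15, 16, 20}, so |A + A| = 9.
Step 2: Doubling constant K = |A + A|/|A| = 9/4 = 9/4 ≈ 2.2500.
Step 3: Plünnecke-Ruzsa gives |3A| ≤ K³·|A| = (2.2500)³ · 4 ≈ 45.5625.
Step 4: Compute 3A = A + A + A directly by enumerating all triples (a,b,c) ∈ A³; |3A| = 16.
Step 5: Check 16 ≤ 45.5625? Yes ✓.

K = 9/4, Plünnecke-Ruzsa bound K³|A| ≈ 45.5625, |3A| = 16, inequality holds.


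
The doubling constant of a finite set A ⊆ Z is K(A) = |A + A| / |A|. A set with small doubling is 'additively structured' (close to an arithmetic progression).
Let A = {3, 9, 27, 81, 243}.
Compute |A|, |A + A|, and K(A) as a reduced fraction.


|A| = 5.
Compute A + A by enumerating all 25 pairs.
A + A = {6, 12, 18, 30, 36, 54, 84, 90, 108, 162, 246, 252, 270, 324, 486}, so |A + A| = 15.
K = |A + A| / |A| = 15/5 = 3/1 ≈ 3.0000.
Reference: AP of size 5 gives K = 9/5 ≈ 1.8000; a fully generic set of size 5 gives K ≈ 3.0000.

|A| = 5, |A + A| = 15, K = 15/5 = 3/1.


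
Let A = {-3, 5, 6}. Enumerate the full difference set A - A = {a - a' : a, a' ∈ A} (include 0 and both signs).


A - A = {a - a' : a, a' ∈ A}.
Compute a - a' for each ordered pair (a, a'):
a = -3: -3--3=0, -3-5=-8, -3-6=-9
a = 5: 5--3=8, 5-5=0, 5-6=-1
a = 6: 6--3=9, 6-5=1, 6-6=0
Collecting distinct values (and noting 0 appears from a-a):
A - A = {-9, -8, -1, 0, 1, 8, 9}
|A - A| = 7

A - A = {-9, -8, -1, 0, 1, 8, 9}


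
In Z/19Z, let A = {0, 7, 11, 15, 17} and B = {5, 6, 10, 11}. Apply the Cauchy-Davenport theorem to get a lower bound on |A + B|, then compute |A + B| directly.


Cauchy-Davenport: |A + B| ≥ min(p, |A| + |B| - 1) for A, B nonempty in Z/pZ.
|A| = 5, |B| = 4, p = 19.
CD lower bound = min(19, 5 + 4 - 1) = min(19, 8) = 8.
Compute A + B mod 19 directly:
a = 0: 0+5=5, 0+6=6, 0+10=10, 0+11=11
a = 7: 7+5=12, 7+6=13, 7+10=17, 7+11=18
a = 11: 11+5=16, 11+6=17, 11+10=2, 11+11=3
a = 15: 15+5=1, 15+6=2, 15+10=6, 15+11=7
a = 17: 17+5=3, 17+6=4, 17+10=8, 17+11=9
A + B = {1, 2, 3, 4, 5, 6, 7, 8, 9, 10, 11, 12, 13, 16, 17, 18}, so |A + B| = 16.
Verify: 16 ≥ 8? Yes ✓.

CD lower bound = 8, actual |A + B| = 16.


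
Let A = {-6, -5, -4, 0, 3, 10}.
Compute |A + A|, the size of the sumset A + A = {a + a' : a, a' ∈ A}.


A + A = {a + a' : a, a' ∈ A}; |A| = 6.
General bounds: 2|A| - 1 ≤ |A + A| ≤ |A|(|A|+1)/2, i.e. 11 ≤ |A + A| ≤ 21.
Lower bound 2|A|-1 is attained iff A is an arithmetic progression.
Enumerate sums a + a' for a ≤ a' (symmetric, so this suffices):
a = -6: -6+-6=-12, -6+-5=-11, -6+-4=-10, -6+0=-6, -6+3=-3, -6+10=4
a = -5: -5+-5=-10, -5+-4=-9, -5+0=-5, -5+3=-2, -5+10=5
a = -4: -4+-4=-8, -4+0=-4, -4+3=-1, -4+10=6
a = 0: 0+0=0, 0+3=3, 0+10=10
a = 3: 3+3=6, 3+10=13
a = 10: 10+10=20
Distinct sums: {-12, -11, -10, -9, -8, -6, -5, -4, -3, -2, -1, 0, 3, 4, 5, 6, 10, 13, 20}
|A + A| = 19

|A + A| = 19


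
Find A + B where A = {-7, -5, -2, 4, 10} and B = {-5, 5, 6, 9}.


A + B = {a + b : a ∈ A, b ∈ B}.
Enumerate all |A|·|B| = 5·4 = 20 pairs (a, b) and collect distinct sums.
a = -7: -7+-5=-12, -7+5=-2, -7+6=-1, -7+9=2
a = -5: -5+-5=-10, -5+5=0, -5+6=1, -5+9=4
a = -2: -2+-5=-7, -2+5=3, -2+6=4, -2+9=7
a = 4: 4+-5=-1, 4+5=9, 4+6=10, 4+9=13
a = 10: 10+-5=5, 10+5=15, 10+6=16, 10+9=19
Collecting distinct sums: A + B = {-12, -10, -7, -2, -1, 0, 1, 2, 3, 4, 5, 7, 9, 10, 13, 15, 16, 19}
|A + B| = 18

A + B = {-12, -10, -7, -2, -1, 0, 1, 2, 3, 4, 5, 7, 9, 10, 13, 15, 16, 19}


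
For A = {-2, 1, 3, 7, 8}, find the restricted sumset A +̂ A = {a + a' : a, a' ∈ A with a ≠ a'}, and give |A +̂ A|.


Restricted sumset: A +̂ A = {a + a' : a ∈ A, a' ∈ A, a ≠ a'}.
Equivalently, take A + A and drop any sum 2a that is achievable ONLY as a + a for a ∈ A (i.e. sums representable only with equal summands).
Enumerate pairs (a, a') with a < a' (symmetric, so each unordered pair gives one sum; this covers all a ≠ a'):
  -2 + 1 = -1
  -2 + 3 = 1
  -2 + 7 = 5
  -2 + 8 = 6
  1 + 3 = 4
  1 + 7 = 8
  1 + 8 = 9
  3 + 7 = 10
  3 + 8 = 11
  7 + 8 = 15
Collected distinct sums: {-1, 1, 4, 5, 6, 8, 9, 10, 11, 15}
|A +̂ A| = 10
(Reference bound: |A +̂ A| ≥ 2|A| - 3 for |A| ≥ 2, with |A| = 5 giving ≥ 7.)

|A +̂ A| = 10


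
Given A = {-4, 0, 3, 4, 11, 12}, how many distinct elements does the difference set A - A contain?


A - A = {a - a' : a, a' ∈ A}; |A| = 6.
Bounds: 2|A|-1 ≤ |A - A| ≤ |A|² - |A| + 1, i.e. 11 ≤ |A - A| ≤ 31.
Note: 0 ∈ A - A always (from a - a). The set is symmetric: if d ∈ A - A then -d ∈ A - A.
Enumerate nonzero differences d = a - a' with a > a' (then include -d):
Positive differences: {1, 3, 4, 7, 8, 9, 11, 12, 15, 16}
Full difference set: {0} ∪ (positive diffs) ∪ (negative diffs).
|A - A| = 1 + 2·10 = 21 (matches direct enumeration: 21).

|A - A| = 21


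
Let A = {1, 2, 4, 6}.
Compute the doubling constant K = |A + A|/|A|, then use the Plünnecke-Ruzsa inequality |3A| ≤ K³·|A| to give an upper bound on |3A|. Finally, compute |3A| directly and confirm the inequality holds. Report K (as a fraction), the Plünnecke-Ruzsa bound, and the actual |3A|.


|A| = 4.
Step 1: Compute A + A by enumerating all 16 pairs.
A + A = {2, 3, 4, 5, 6, 7, 8, 10, 12}, so |A + A| = 9.
Step 2: Doubling constant K = |A + A|/|A| = 9/4 = 9/4 ≈ 2.2500.
Step 3: Plünnecke-Ruzsa gives |3A| ≤ K³·|A| = (2.2500)³ · 4 ≈ 45.5625.
Step 4: Compute 3A = A + A + A directly by enumerating all triples (a,b,c) ∈ A³; |3A| = 14.
Step 5: Check 14 ≤ 45.5625? Yes ✓.

K = 9/4, Plünnecke-Ruzsa bound K³|A| ≈ 45.5625, |3A| = 14, inequality holds.


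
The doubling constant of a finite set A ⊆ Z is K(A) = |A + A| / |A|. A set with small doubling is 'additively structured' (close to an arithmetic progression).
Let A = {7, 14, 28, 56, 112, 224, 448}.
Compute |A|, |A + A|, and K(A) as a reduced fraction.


|A| = 7.
Compute A + A by enumerating all 49 pairs.
A + A = {14, 21, 28, 35, 42, 56, 63, 70, 84, 112, 119, 126, 140, 168, 224, 231, 238, 252, 280, 336, 448, 455, 462, 476, 504, 560, 672, 896}, so |A + A| = 28.
K = |A + A| / |A| = 28/7 = 4/1 ≈ 4.0000.
Reference: AP of size 7 gives K = 13/7 ≈ 1.8571; a fully generic set of size 7 gives K ≈ 4.0000.

|A| = 7, |A + A| = 28, K = 28/7 = 4/1.


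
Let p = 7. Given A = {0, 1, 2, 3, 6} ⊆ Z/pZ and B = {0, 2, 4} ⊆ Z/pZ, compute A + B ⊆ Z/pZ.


Work in Z/7Z: reduce every sum a + b modulo 7.
Enumerate all 15 pairs:
a = 0: 0+0=0, 0+2=2, 0+4=4
a = 1: 1+0=1, 1+2=3, 1+4=5
a = 2: 2+0=2, 2+2=4, 2+4=6
a = 3: 3+0=3, 3+2=5, 3+4=0
a = 6: 6+0=6, 6+2=1, 6+4=3
Distinct residues collected: {0, 1, 2, 3, 4, 5, 6}
|A + B| = 7 (out of 7 total residues).

A + B = {0, 1, 2, 3, 4, 5, 6}


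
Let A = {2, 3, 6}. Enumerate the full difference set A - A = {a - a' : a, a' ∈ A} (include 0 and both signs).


A - A = {a - a' : a, a' ∈ A}.
Compute a - a' for each ordered pair (a, a'):
a = 2: 2-2=0, 2-3=-1, 2-6=-4
a = 3: 3-2=1, 3-3=0, 3-6=-3
a = 6: 6-2=4, 6-3=3, 6-6=0
Collecting distinct values (and noting 0 appears from a-a):
A - A = {-4, -3, -1, 0, 1, 3, 4}
|A - A| = 7

A - A = {-4, -3, -1, 0, 1, 3, 4}


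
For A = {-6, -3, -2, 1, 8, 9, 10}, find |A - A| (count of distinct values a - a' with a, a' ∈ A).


A - A = {a - a' : a, a' ∈ A}; |A| = 7.
Bounds: 2|A|-1 ≤ |A - A| ≤ |A|² - |A| + 1, i.e. 13 ≤ |A - A| ≤ 43.
Note: 0 ∈ A - A always (from a - a). The set is symmetric: if d ∈ A - A then -d ∈ A - A.
Enumerate nonzero differences d = a - a' with a > a' (then include -d):
Positive differences: {1, 2, 3, 4, 7, 8, 9, 10, 11, 12, 13, 14, 15, 16}
Full difference set: {0} ∪ (positive diffs) ∪ (negative diffs).
|A - A| = 1 + 2·14 = 29 (matches direct enumeration: 29).

|A - A| = 29


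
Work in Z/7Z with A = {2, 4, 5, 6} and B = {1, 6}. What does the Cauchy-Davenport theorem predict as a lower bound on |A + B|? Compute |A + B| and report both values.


Cauchy-Davenport: |A + B| ≥ min(p, |A| + |B| - 1) for A, B nonempty in Z/pZ.
|A| = 4, |B| = 2, p = 7.
CD lower bound = min(7, 4 + 2 - 1) = min(7, 5) = 5.
Compute A + B mod 7 directly:
a = 2: 2+1=3, 2+6=1
a = 4: 4+1=5, 4+6=3
a = 5: 5+1=6, 5+6=4
a = 6: 6+1=0, 6+6=5
A + B = {0, 1, 3, 4, 5, 6}, so |A + B| = 6.
Verify: 6 ≥ 5? Yes ✓.

CD lower bound = 5, actual |A + B| = 6.


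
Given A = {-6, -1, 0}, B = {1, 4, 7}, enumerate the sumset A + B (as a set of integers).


A + B = {a + b : a ∈ A, b ∈ B}.
Enumerate all |A|·|B| = 3·3 = 9 pairs (a, b) and collect distinct sums.
a = -6: -6+1=-5, -6+4=-2, -6+7=1
a = -1: -1+1=0, -1+4=3, -1+7=6
a = 0: 0+1=1, 0+4=4, 0+7=7
Collecting distinct sums: A + B = {-5, -2, 0, 1, 3, 4, 6, 7}
|A + B| = 8

A + B = {-5, -2, 0, 1, 3, 4, 6, 7}


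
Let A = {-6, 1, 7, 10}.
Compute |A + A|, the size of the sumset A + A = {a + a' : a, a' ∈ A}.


A + A = {a + a' : a, a' ∈ A}; |A| = 4.
General bounds: 2|A| - 1 ≤ |A + A| ≤ |A|(|A|+1)/2, i.e. 7 ≤ |A + A| ≤ 10.
Lower bound 2|A|-1 is attained iff A is an arithmetic progression.
Enumerate sums a + a' for a ≤ a' (symmetric, so this suffices):
a = -6: -6+-6=-12, -6+1=-5, -6+7=1, -6+10=4
a = 1: 1+1=2, 1+7=8, 1+10=11
a = 7: 7+7=14, 7+10=17
a = 10: 10+10=20
Distinct sums: {-12, -5, 1, 2, 4, 8, 11, 14, 17, 20}
|A + A| = 10

|A + A| = 10


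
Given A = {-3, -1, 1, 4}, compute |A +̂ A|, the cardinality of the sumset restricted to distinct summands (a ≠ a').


Restricted sumset: A +̂ A = {a + a' : a ∈ A, a' ∈ A, a ≠ a'}.
Equivalently, take A + A and drop any sum 2a that is achievable ONLY as a + a for a ∈ A (i.e. sums representable only with equal summands).
Enumerate pairs (a, a') with a < a' (symmetric, so each unordered pair gives one sum; this covers all a ≠ a'):
  -3 + -1 = -4
  -3 + 1 = -2
  -3 + 4 = 1
  -1 + 1 = 0
  -1 + 4 = 3
  1 + 4 = 5
Collected distinct sums: {-4, -2, 0, 1, 3, 5}
|A +̂ A| = 6
(Reference bound: |A +̂ A| ≥ 2|A| - 3 for |A| ≥ 2, with |A| = 4 giving ≥ 5.)

|A +̂ A| = 6


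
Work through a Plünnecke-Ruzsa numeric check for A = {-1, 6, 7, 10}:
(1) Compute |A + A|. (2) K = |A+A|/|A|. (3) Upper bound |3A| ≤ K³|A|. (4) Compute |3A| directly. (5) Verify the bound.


|A| = 4.
Step 1: Compute A + A by enumerating all 16 pairs.
A + A = {-2, 5, 6, 9, 12, 13, 14, 16, 17, 20}, so |A + A| = 10.
Step 2: Doubling constant K = |A + A|/|A| = 10/4 = 10/4 ≈ 2.5000.
Step 3: Plünnecke-Ruzsa gives |3A| ≤ K³·|A| = (2.5000)³ · 4 ≈ 62.5000.
Step 4: Compute 3A = A + A + A directly by enumerating all triples (a,b,c) ∈ A³; |3A| = 19.
Step 5: Check 19 ≤ 62.5000? Yes ✓.

K = 10/4, Plünnecke-Ruzsa bound K³|A| ≈ 62.5000, |3A| = 19, inequality holds.


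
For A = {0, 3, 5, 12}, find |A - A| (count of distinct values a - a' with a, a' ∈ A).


A - A = {a - a' : a, a' ∈ A}; |A| = 4.
Bounds: 2|A|-1 ≤ |A - A| ≤ |A|² - |A| + 1, i.e. 7 ≤ |A - A| ≤ 13.
Note: 0 ∈ A - A always (from a - a). The set is symmetric: if d ∈ A - A then -d ∈ A - A.
Enumerate nonzero differences d = a - a' with a > a' (then include -d):
Positive differences: {2, 3, 5, 7, 9, 12}
Full difference set: {0} ∪ (positive diffs) ∪ (negative diffs).
|A - A| = 1 + 2·6 = 13 (matches direct enumeration: 13).

|A - A| = 13


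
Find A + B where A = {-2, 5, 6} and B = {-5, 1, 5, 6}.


A + B = {a + b : a ∈ A, b ∈ B}.
Enumerate all |A|·|B| = 3·4 = 12 pairs (a, b) and collect distinct sums.
a = -2: -2+-5=-7, -2+1=-1, -2+5=3, -2+6=4
a = 5: 5+-5=0, 5+1=6, 5+5=10, 5+6=11
a = 6: 6+-5=1, 6+1=7, 6+5=11, 6+6=12
Collecting distinct sums: A + B = {-7, -1, 0, 1, 3, 4, 6, 7, 10, 11, 12}
|A + B| = 11

A + B = {-7, -1, 0, 1, 3, 4, 6, 7, 10, 11, 12}


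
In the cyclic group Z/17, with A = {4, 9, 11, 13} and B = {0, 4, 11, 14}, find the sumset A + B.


Work in Z/17Z: reduce every sum a + b modulo 17.
Enumerate all 16 pairs:
a = 4: 4+0=4, 4+4=8, 4+11=15, 4+14=1
a = 9: 9+0=9, 9+4=13, 9+11=3, 9+14=6
a = 11: 11+0=11, 11+4=15, 11+11=5, 11+14=8
a = 13: 13+0=13, 13+4=0, 13+11=7, 13+14=10
Distinct residues collected: {0, 1, 3, 4, 5, 6, 7, 8, 9, 10, 11, 13, 15}
|A + B| = 13 (out of 17 total residues).

A + B = {0, 1, 3, 4, 5, 6, 7, 8, 9, 10, 11, 13, 15}


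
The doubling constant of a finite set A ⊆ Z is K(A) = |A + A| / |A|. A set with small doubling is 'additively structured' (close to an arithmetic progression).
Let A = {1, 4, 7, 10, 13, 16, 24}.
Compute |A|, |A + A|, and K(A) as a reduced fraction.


|A| = 7.
Compute A + A by enumerating all 49 pairs.
A + A = {2, 5, 8, 11, 14, 17, 20, 23, 25, 26, 28, 29, 31, 32, 34, 37, 40, 48}, so |A + A| = 18.
K = |A + A| / |A| = 18/7 (already in lowest terms) ≈ 2.5714.
Reference: AP of size 7 gives K = 13/7 ≈ 1.8571; a fully generic set of size 7 gives K ≈ 4.0000.

|A| = 7, |A + A| = 18, K = 18/7.


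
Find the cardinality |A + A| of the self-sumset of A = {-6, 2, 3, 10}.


A + A = {a + a' : a, a' ∈ A}; |A| = 4.
General bounds: 2|A| - 1 ≤ |A + A| ≤ |A|(|A|+1)/2, i.e. 7 ≤ |A + A| ≤ 10.
Lower bound 2|A|-1 is attained iff A is an arithmetic progression.
Enumerate sums a + a' for a ≤ a' (symmetric, so this suffices):
a = -6: -6+-6=-12, -6+2=-4, -6+3=-3, -6+10=4
a = 2: 2+2=4, 2+3=5, 2+10=12
a = 3: 3+3=6, 3+10=13
a = 10: 10+10=20
Distinct sums: {-12, -4, -3, 4, 5, 6, 12, 13, 20}
|A + A| = 9

|A + A| = 9


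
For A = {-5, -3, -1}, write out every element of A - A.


A - A = {a - a' : a, a' ∈ A}.
Compute a - a' for each ordered pair (a, a'):
a = -5: -5--5=0, -5--3=-2, -5--1=-4
a = -3: -3--5=2, -3--3=0, -3--1=-2
a = -1: -1--5=4, -1--3=2, -1--1=0
Collecting distinct values (and noting 0 appears from a-a):
A - A = {-4, -2, 0, 2, 4}
|A - A| = 5

A - A = {-4, -2, 0, 2, 4}


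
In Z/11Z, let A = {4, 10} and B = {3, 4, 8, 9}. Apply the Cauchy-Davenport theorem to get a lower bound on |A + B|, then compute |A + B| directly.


Cauchy-Davenport: |A + B| ≥ min(p, |A| + |B| - 1) for A, B nonempty in Z/pZ.
|A| = 2, |B| = 4, p = 11.
CD lower bound = min(11, 2 + 4 - 1) = min(11, 5) = 5.
Compute A + B mod 11 directly:
a = 4: 4+3=7, 4+4=8, 4+8=1, 4+9=2
a = 10: 10+3=2, 10+4=3, 10+8=7, 10+9=8
A + B = {1, 2, 3, 7, 8}, so |A + B| = 5.
Verify: 5 ≥ 5? Yes ✓.

CD lower bound = 5, actual |A + B| = 5.


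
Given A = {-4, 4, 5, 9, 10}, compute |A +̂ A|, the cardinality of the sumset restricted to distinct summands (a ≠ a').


Restricted sumset: A +̂ A = {a + a' : a ∈ A, a' ∈ A, a ≠ a'}.
Equivalently, take A + A and drop any sum 2a that is achievable ONLY as a + a for a ∈ A (i.e. sums representable only with equal summands).
Enumerate pairs (a, a') with a < a' (symmetric, so each unordered pair gives one sum; this covers all a ≠ a'):
  -4 + 4 = 0
  -4 + 5 = 1
  -4 + 9 = 5
  -4 + 10 = 6
  4 + 5 = 9
  4 + 9 = 13
  4 + 10 = 14
  5 + 9 = 14
  5 + 10 = 15
  9 + 10 = 19
Collected distinct sums: {0, 1, 5, 6, 9, 13, 14, 15, 19}
|A +̂ A| = 9
(Reference bound: |A +̂ A| ≥ 2|A| - 3 for |A| ≥ 2, with |A| = 5 giving ≥ 7.)

|A +̂ A| = 9


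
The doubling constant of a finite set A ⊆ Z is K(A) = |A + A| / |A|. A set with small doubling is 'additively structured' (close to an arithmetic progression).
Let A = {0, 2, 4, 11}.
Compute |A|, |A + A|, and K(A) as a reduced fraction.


|A| = 4.
Compute A + A by enumerating all 16 pairs.
A + A = {0, 2, 4, 6, 8, 11, 13, 15, 22}, so |A + A| = 9.
K = |A + A| / |A| = 9/4 (already in lowest terms) ≈ 2.2500.
Reference: AP of size 4 gives K = 7/4 ≈ 1.7500; a fully generic set of size 4 gives K ≈ 2.5000.

|A| = 4, |A + A| = 9, K = 9/4.


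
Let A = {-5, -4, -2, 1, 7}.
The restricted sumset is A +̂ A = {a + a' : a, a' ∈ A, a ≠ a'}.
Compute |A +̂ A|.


Restricted sumset: A +̂ A = {a + a' : a ∈ A, a' ∈ A, a ≠ a'}.
Equivalently, take A + A and drop any sum 2a that is achievable ONLY as a + a for a ∈ A (i.e. sums representable only with equal summands).
Enumerate pairs (a, a') with a < a' (symmetric, so each unordered pair gives one sum; this covers all a ≠ a'):
  -5 + -4 = -9
  -5 + -2 = -7
  -5 + 1 = -4
  -5 + 7 = 2
  -4 + -2 = -6
  -4 + 1 = -3
  -4 + 7 = 3
  -2 + 1 = -1
  -2 + 7 = 5
  1 + 7 = 8
Collected distinct sums: {-9, -7, -6, -4, -3, -1, 2, 3, 5, 8}
|A +̂ A| = 10
(Reference bound: |A +̂ A| ≥ 2|A| - 3 for |A| ≥ 2, with |A| = 5 giving ≥ 7.)

|A +̂ A| = 10


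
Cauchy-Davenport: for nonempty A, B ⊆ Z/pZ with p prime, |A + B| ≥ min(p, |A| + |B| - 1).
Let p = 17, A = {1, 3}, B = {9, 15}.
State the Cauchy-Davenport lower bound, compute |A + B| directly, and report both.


Cauchy-Davenport: |A + B| ≥ min(p, |A| + |B| - 1) for A, B nonempty in Z/pZ.
|A| = 2, |B| = 2, p = 17.
CD lower bound = min(17, 2 + 2 - 1) = min(17, 3) = 3.
Compute A + B mod 17 directly:
a = 1: 1+9=10, 1+15=16
a = 3: 3+9=12, 3+15=1
A + B = {1, 10, 12, 16}, so |A + B| = 4.
Verify: 4 ≥ 3? Yes ✓.

CD lower bound = 3, actual |A + B| = 4.


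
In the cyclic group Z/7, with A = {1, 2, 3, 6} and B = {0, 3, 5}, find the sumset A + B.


Work in Z/7Z: reduce every sum a + b modulo 7.
Enumerate all 12 pairs:
a = 1: 1+0=1, 1+3=4, 1+5=6
a = 2: 2+0=2, 2+3=5, 2+5=0
a = 3: 3+0=3, 3+3=6, 3+5=1
a = 6: 6+0=6, 6+3=2, 6+5=4
Distinct residues collected: {0, 1, 2, 3, 4, 5, 6}
|A + B| = 7 (out of 7 total residues).

A + B = {0, 1, 2, 3, 4, 5, 6}


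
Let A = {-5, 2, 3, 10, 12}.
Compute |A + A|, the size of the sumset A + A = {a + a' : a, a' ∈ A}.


A + A = {a + a' : a, a' ∈ A}; |A| = 5.
General bounds: 2|A| - 1 ≤ |A + A| ≤ |A|(|A|+1)/2, i.e. 9 ≤ |A + A| ≤ 15.
Lower bound 2|A|-1 is attained iff A is an arithmetic progression.
Enumerate sums a + a' for a ≤ a' (symmetric, so this suffices):
a = -5: -5+-5=-10, -5+2=-3, -5+3=-2, -5+10=5, -5+12=7
a = 2: 2+2=4, 2+3=5, 2+10=12, 2+12=14
a = 3: 3+3=6, 3+10=13, 3+12=15
a = 10: 10+10=20, 10+12=22
a = 12: 12+12=24
Distinct sums: {-10, -3, -2, 4, 5, 6, 7, 12, 13, 14, 15, 20, 22, 24}
|A + A| = 14

|A + A| = 14


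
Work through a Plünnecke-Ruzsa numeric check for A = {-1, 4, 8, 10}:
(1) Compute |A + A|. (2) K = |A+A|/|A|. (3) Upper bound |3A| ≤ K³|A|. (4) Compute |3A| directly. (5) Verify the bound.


|A| = 4.
Step 1: Compute A + A by enumerating all 16 pairs.
A + A = {-2, 3, 7, 8, 9, 12, 14, 16, 18, 20}, so |A + A| = 10.
Step 2: Doubling constant K = |A + A|/|A| = 10/4 = 10/4 ≈ 2.5000.
Step 3: Plünnecke-Ruzsa gives |3A| ≤ K³·|A| = (2.5000)³ · 4 ≈ 62.5000.
Step 4: Compute 3A = A + A + A directly by enumerating all triples (a,b,c) ∈ A³; |3A| = 19.
Step 5: Check 19 ≤ 62.5000? Yes ✓.

K = 10/4, Plünnecke-Ruzsa bound K³|A| ≈ 62.5000, |3A| = 19, inequality holds.


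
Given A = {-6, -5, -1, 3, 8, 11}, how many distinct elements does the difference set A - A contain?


A - A = {a - a' : a, a' ∈ A}; |A| = 6.
Bounds: 2|A|-1 ≤ |A - A| ≤ |A|² - |A| + 1, i.e. 11 ≤ |A - A| ≤ 31.
Note: 0 ∈ A - A always (from a - a). The set is symmetric: if d ∈ A - A then -d ∈ A - A.
Enumerate nonzero differences d = a - a' with a > a' (then include -d):
Positive differences: {1, 3, 4, 5, 8, 9, 12, 13, 14, 16, 17}
Full difference set: {0} ∪ (positive diffs) ∪ (negative diffs).
|A - A| = 1 + 2·11 = 23 (matches direct enumeration: 23).

|A - A| = 23


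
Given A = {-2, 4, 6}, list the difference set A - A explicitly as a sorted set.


A - A = {a - a' : a, a' ∈ A}.
Compute a - a' for each ordered pair (a, a'):
a = -2: -2--2=0, -2-4=-6, -2-6=-8
a = 4: 4--2=6, 4-4=0, 4-6=-2
a = 6: 6--2=8, 6-4=2, 6-6=0
Collecting distinct values (and noting 0 appears from a-a):
A - A = {-8, -6, -2, 0, 2, 6, 8}
|A - A| = 7

A - A = {-8, -6, -2, 0, 2, 6, 8}


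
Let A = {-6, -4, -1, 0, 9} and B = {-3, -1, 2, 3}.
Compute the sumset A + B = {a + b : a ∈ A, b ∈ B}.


A + B = {a + b : a ∈ A, b ∈ B}.
Enumerate all |A|·|B| = 5·4 = 20 pairs (a, b) and collect distinct sums.
a = -6: -6+-3=-9, -6+-1=-7, -6+2=-4, -6+3=-3
a = -4: -4+-3=-7, -4+-1=-5, -4+2=-2, -4+3=-1
a = -1: -1+-3=-4, -1+-1=-2, -1+2=1, -1+3=2
a = 0: 0+-3=-3, 0+-1=-1, 0+2=2, 0+3=3
a = 9: 9+-3=6, 9+-1=8, 9+2=11, 9+3=12
Collecting distinct sums: A + B = {-9, -7, -5, -4, -3, -2, -1, 1, 2, 3, 6, 8, 11, 12}
|A + B| = 14

A + B = {-9, -7, -5, -4, -3, -2, -1, 1, 2, 3, 6, 8, 11, 12}


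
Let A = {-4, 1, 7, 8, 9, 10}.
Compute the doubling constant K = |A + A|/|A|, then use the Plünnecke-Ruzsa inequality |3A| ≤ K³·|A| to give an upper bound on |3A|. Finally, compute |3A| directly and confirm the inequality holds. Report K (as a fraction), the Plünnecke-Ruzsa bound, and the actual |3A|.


|A| = 6.
Step 1: Compute A + A by enumerating all 36 pairs.
A + A = {-8, -3, 2, 3, 4, 5, 6, 8, 9, 10, 11, 14, 15, 16, 17, 18, 19, 20}, so |A + A| = 18.
Step 2: Doubling constant K = |A + A|/|A| = 18/6 = 18/6 ≈ 3.0000.
Step 3: Plünnecke-Ruzsa gives |3A| ≤ K³·|A| = (3.0000)³ · 6 ≈ 162.0000.
Step 4: Compute 3A = A + A + A directly by enumerating all triples (a,b,c) ∈ A³; |3A| = 34.
Step 5: Check 34 ≤ 162.0000? Yes ✓.

K = 18/6, Plünnecke-Ruzsa bound K³|A| ≈ 162.0000, |3A| = 34, inequality holds.


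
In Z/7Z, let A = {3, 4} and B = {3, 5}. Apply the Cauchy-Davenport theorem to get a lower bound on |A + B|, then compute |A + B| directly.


Cauchy-Davenport: |A + B| ≥ min(p, |A| + |B| - 1) for A, B nonempty in Z/pZ.
|A| = 2, |B| = 2, p = 7.
CD lower bound = min(7, 2 + 2 - 1) = min(7, 3) = 3.
Compute A + B mod 7 directly:
a = 3: 3+3=6, 3+5=1
a = 4: 4+3=0, 4+5=2
A + B = {0, 1, 2, 6}, so |A + B| = 4.
Verify: 4 ≥ 3? Yes ✓.

CD lower bound = 3, actual |A + B| = 4.


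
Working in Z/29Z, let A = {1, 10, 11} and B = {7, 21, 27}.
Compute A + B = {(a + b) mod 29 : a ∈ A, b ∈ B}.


Work in Z/29Z: reduce every sum a + b modulo 29.
Enumerate all 9 pairs:
a = 1: 1+7=8, 1+21=22, 1+27=28
a = 10: 10+7=17, 10+21=2, 10+27=8
a = 11: 11+7=18, 11+21=3, 11+27=9
Distinct residues collected: {2, 3, 8, 9, 17, 18, 22, 28}
|A + B| = 8 (out of 29 total residues).

A + B = {2, 3, 8, 9, 17, 18, 22, 28}


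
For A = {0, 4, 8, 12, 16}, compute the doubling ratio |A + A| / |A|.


|A| = 5.
Compute A + A by enumerating all 25 pairs.
A + A = {0, 4, 8, 12, 16, 20, 24, 28, 32}, so |A + A| = 9.
K = |A + A| / |A| = 9/5 (already in lowest terms) ≈ 1.8000.
Reference: AP of size 5 gives K = 9/5 ≈ 1.8000; a fully generic set of size 5 gives K ≈ 3.0000.

|A| = 5, |A + A| = 9, K = 9/5.


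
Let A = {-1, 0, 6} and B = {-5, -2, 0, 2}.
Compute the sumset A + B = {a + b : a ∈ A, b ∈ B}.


A + B = {a + b : a ∈ A, b ∈ B}.
Enumerate all |A|·|B| = 3·4 = 12 pairs (a, b) and collect distinct sums.
a = -1: -1+-5=-6, -1+-2=-3, -1+0=-1, -1+2=1
a = 0: 0+-5=-5, 0+-2=-2, 0+0=0, 0+2=2
a = 6: 6+-5=1, 6+-2=4, 6+0=6, 6+2=8
Collecting distinct sums: A + B = {-6, -5, -3, -2, -1, 0, 1, 2, 4, 6, 8}
|A + B| = 11

A + B = {-6, -5, -3, -2, -1, 0, 1, 2, 4, 6, 8}


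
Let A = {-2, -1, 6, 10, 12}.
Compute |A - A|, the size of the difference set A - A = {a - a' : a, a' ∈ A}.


A - A = {a - a' : a, a' ∈ A}; |A| = 5.
Bounds: 2|A|-1 ≤ |A - A| ≤ |A|² - |A| + 1, i.e. 9 ≤ |A - A| ≤ 21.
Note: 0 ∈ A - A always (from a - a). The set is symmetric: if d ∈ A - A then -d ∈ A - A.
Enumerate nonzero differences d = a - a' with a > a' (then include -d):
Positive differences: {1, 2, 4, 6, 7, 8, 11, 12, 13, 14}
Full difference set: {0} ∪ (positive diffs) ∪ (negative diffs).
|A - A| = 1 + 2·10 = 21 (matches direct enumeration: 21).

|A - A| = 21


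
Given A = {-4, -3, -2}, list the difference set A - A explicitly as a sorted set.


A - A = {a - a' : a, a' ∈ A}.
Compute a - a' for each ordered pair (a, a'):
a = -4: -4--4=0, -4--3=-1, -4--2=-2
a = -3: -3--4=1, -3--3=0, -3--2=-1
a = -2: -2--4=2, -2--3=1, -2--2=0
Collecting distinct values (and noting 0 appears from a-a):
A - A = {-2, -1, 0, 1, 2}
|A - A| = 5

A - A = {-2, -1, 0, 1, 2}


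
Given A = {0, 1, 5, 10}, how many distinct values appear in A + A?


A + A = {a + a' : a, a' ∈ A}; |A| = 4.
General bounds: 2|A| - 1 ≤ |A + A| ≤ |A|(|A|+1)/2, i.e. 7 ≤ |A + A| ≤ 10.
Lower bound 2|A|-1 is attained iff A is an arithmetic progression.
Enumerate sums a + a' for a ≤ a' (symmetric, so this suffices):
a = 0: 0+0=0, 0+1=1, 0+5=5, 0+10=10
a = 1: 1+1=2, 1+5=6, 1+10=11
a = 5: 5+5=10, 5+10=15
a = 10: 10+10=20
Distinct sums: {0, 1, 2, 5, 6, 10, 11, 15, 20}
|A + A| = 9

|A + A| = 9


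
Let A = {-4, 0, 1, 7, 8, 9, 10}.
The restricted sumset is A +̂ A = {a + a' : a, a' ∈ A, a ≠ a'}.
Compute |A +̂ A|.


Restricted sumset: A +̂ A = {a + a' : a ∈ A, a' ∈ A, a ≠ a'}.
Equivalently, take A + A and drop any sum 2a that is achievable ONLY as a + a for a ∈ A (i.e. sums representable only with equal summands).
Enumerate pairs (a, a') with a < a' (symmetric, so each unordered pair gives one sum; this covers all a ≠ a'):
  -4 + 0 = -4
  -4 + 1 = -3
  -4 + 7 = 3
  -4 + 8 = 4
  -4 + 9 = 5
  -4 + 10 = 6
  0 + 1 = 1
  0 + 7 = 7
  0 + 8 = 8
  0 + 9 = 9
  0 + 10 = 10
  1 + 7 = 8
  1 + 8 = 9
  1 + 9 = 10
  1 + 10 = 11
  7 + 8 = 15
  7 + 9 = 16
  7 + 10 = 17
  8 + 9 = 17
  8 + 10 = 18
  9 + 10 = 19
Collected distinct sums: {-4, -3, 1, 3, 4, 5, 6, 7, 8, 9, 10, 11, 15, 16, 17, 18, 19}
|A +̂ A| = 17
(Reference bound: |A +̂ A| ≥ 2|A| - 3 for |A| ≥ 2, with |A| = 7 giving ≥ 11.)

|A +̂ A| = 17


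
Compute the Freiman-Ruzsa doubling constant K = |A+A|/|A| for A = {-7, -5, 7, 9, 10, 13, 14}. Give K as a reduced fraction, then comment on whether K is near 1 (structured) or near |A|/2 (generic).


|A| = 7.
Compute A + A by enumerating all 49 pairs.
A + A = {-14, -12, -10, 0, 2, 3, 4, 5, 6, 7, 8, 9, 14, 16, 17, 18, 19, 20, 21, 22, 23, 24, 26, 27, 28}, so |A + A| = 25.
K = |A + A| / |A| = 25/7 (already in lowest terms) ≈ 3.5714.
Reference: AP of size 7 gives K = 13/7 ≈ 1.8571; a fully generic set of size 7 gives K ≈ 4.0000.

|A| = 7, |A + A| = 25, K = 25/7.


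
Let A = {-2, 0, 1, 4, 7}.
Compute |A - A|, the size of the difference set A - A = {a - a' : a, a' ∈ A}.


A - A = {a - a' : a, a' ∈ A}; |A| = 5.
Bounds: 2|A|-1 ≤ |A - A| ≤ |A|² - |A| + 1, i.e. 9 ≤ |A - A| ≤ 21.
Note: 0 ∈ A - A always (from a - a). The set is symmetric: if d ∈ A - A then -d ∈ A - A.
Enumerate nonzero differences d = a - a' with a > a' (then include -d):
Positive differences: {1, 2, 3, 4, 6, 7, 9}
Full difference set: {0} ∪ (positive diffs) ∪ (negative diffs).
|A - A| = 1 + 2·7 = 15 (matches direct enumeration: 15).

|A - A| = 15


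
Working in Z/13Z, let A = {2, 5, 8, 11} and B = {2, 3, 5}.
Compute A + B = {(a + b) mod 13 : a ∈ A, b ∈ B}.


Work in Z/13Z: reduce every sum a + b modulo 13.
Enumerate all 12 pairs:
a = 2: 2+2=4, 2+3=5, 2+5=7
a = 5: 5+2=7, 5+3=8, 5+5=10
a = 8: 8+2=10, 8+3=11, 8+5=0
a = 11: 11+2=0, 11+3=1, 11+5=3
Distinct residues collected: {0, 1, 3, 4, 5, 7, 8, 10, 11}
|A + B| = 9 (out of 13 total residues).

A + B = {0, 1, 3, 4, 5, 7, 8, 10, 11}


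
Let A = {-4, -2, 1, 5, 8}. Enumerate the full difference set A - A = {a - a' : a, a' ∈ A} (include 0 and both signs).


A - A = {a - a' : a, a' ∈ A}.
Compute a - a' for each ordered pair (a, a'):
a = -4: -4--4=0, -4--2=-2, -4-1=-5, -4-5=-9, -4-8=-12
a = -2: -2--4=2, -2--2=0, -2-1=-3, -2-5=-7, -2-8=-10
a = 1: 1--4=5, 1--2=3, 1-1=0, 1-5=-4, 1-8=-7
a = 5: 5--4=9, 5--2=7, 5-1=4, 5-5=0, 5-8=-3
a = 8: 8--4=12, 8--2=10, 8-1=7, 8-5=3, 8-8=0
Collecting distinct values (and noting 0 appears from a-a):
A - A = {-12, -10, -9, -7, -5, -4, -3, -2, 0, 2, 3, 4, 5, 7, 9, 10, 12}
|A - A| = 17

A - A = {-12, -10, -9, -7, -5, -4, -3, -2, 0, 2, 3, 4, 5, 7, 9, 10, 12}


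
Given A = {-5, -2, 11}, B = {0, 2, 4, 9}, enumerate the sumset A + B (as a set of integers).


A + B = {a + b : a ∈ A, b ∈ B}.
Enumerate all |A|·|B| = 3·4 = 12 pairs (a, b) and collect distinct sums.
a = -5: -5+0=-5, -5+2=-3, -5+4=-1, -5+9=4
a = -2: -2+0=-2, -2+2=0, -2+4=2, -2+9=7
a = 11: 11+0=11, 11+2=13, 11+4=15, 11+9=20
Collecting distinct sums: A + B = {-5, -3, -2, -1, 0, 2, 4, 7, 11, 13, 15, 20}
|A + B| = 12

A + B = {-5, -3, -2, -1, 0, 2, 4, 7, 11, 13, 15, 20}


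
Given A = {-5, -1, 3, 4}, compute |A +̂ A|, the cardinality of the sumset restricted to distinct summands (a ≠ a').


Restricted sumset: A +̂ A = {a + a' : a ∈ A, a' ∈ A, a ≠ a'}.
Equivalently, take A + A and drop any sum 2a that is achievable ONLY as a + a for a ∈ A (i.e. sums representable only with equal summands).
Enumerate pairs (a, a') with a < a' (symmetric, so each unordered pair gives one sum; this covers all a ≠ a'):
  -5 + -1 = -6
  -5 + 3 = -2
  -5 + 4 = -1
  -1 + 3 = 2
  -1 + 4 = 3
  3 + 4 = 7
Collected distinct sums: {-6, -2, -1, 2, 3, 7}
|A +̂ A| = 6
(Reference bound: |A +̂ A| ≥ 2|A| - 3 for |A| ≥ 2, with |A| = 4 giving ≥ 5.)

|A +̂ A| = 6


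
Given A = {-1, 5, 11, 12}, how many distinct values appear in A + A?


A + A = {a + a' : a, a' ∈ A}; |A| = 4.
General bounds: 2|A| - 1 ≤ |A + A| ≤ |A|(|A|+1)/2, i.e. 7 ≤ |A + A| ≤ 10.
Lower bound 2|A|-1 is attained iff A is an arithmetic progression.
Enumerate sums a + a' for a ≤ a' (symmetric, so this suffices):
a = -1: -1+-1=-2, -1+5=4, -1+11=10, -1+12=11
a = 5: 5+5=10, 5+11=16, 5+12=17
a = 11: 11+11=22, 11+12=23
a = 12: 12+12=24
Distinct sums: {-2, 4, 10, 11, 16, 17, 22, 23, 24}
|A + A| = 9

|A + A| = 9


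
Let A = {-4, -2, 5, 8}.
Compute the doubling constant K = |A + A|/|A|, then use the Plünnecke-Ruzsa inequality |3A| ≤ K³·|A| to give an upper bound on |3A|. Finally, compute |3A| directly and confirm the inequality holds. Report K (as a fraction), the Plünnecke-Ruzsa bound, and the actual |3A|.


|A| = 4.
Step 1: Compute A + A by enumerating all 16 pairs.
A + A = {-8, -6, -4, 1, 3, 4, 6, 10, 13, 16}, so |A + A| = 10.
Step 2: Doubling constant K = |A + A|/|A| = 10/4 = 10/4 ≈ 2.5000.
Step 3: Plünnecke-Ruzsa gives |3A| ≤ K³·|A| = (2.5000)³ · 4 ≈ 62.5000.
Step 4: Compute 3A = A + A + A directly by enumerating all triples (a,b,c) ∈ A³; |3A| = 20.
Step 5: Check 20 ≤ 62.5000? Yes ✓.

K = 10/4, Plünnecke-Ruzsa bound K³|A| ≈ 62.5000, |3A| = 20, inequality holds.


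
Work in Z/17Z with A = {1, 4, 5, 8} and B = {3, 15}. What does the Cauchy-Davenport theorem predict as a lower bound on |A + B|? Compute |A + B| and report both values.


Cauchy-Davenport: |A + B| ≥ min(p, |A| + |B| - 1) for A, B nonempty in Z/pZ.
|A| = 4, |B| = 2, p = 17.
CD lower bound = min(17, 4 + 2 - 1) = min(17, 5) = 5.
Compute A + B mod 17 directly:
a = 1: 1+3=4, 1+15=16
a = 4: 4+3=7, 4+15=2
a = 5: 5+3=8, 5+15=3
a = 8: 8+3=11, 8+15=6
A + B = {2, 3, 4, 6, 7, 8, 11, 16}, so |A + B| = 8.
Verify: 8 ≥ 5? Yes ✓.

CD lower bound = 5, actual |A + B| = 8.


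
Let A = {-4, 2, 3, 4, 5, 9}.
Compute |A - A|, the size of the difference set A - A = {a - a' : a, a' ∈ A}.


A - A = {a - a' : a, a' ∈ A}; |A| = 6.
Bounds: 2|A|-1 ≤ |A - A| ≤ |A|² - |A| + 1, i.e. 11 ≤ |A - A| ≤ 31.
Note: 0 ∈ A - A always (from a - a). The set is symmetric: if d ∈ A - A then -d ∈ A - A.
Enumerate nonzero differences d = a - a' with a > a' (then include -d):
Positive differences: {1, 2, 3, 4, 5, 6, 7, 8, 9, 13}
Full difference set: {0} ∪ (positive diffs) ∪ (negative diffs).
|A - A| = 1 + 2·10 = 21 (matches direct enumeration: 21).

|A - A| = 21


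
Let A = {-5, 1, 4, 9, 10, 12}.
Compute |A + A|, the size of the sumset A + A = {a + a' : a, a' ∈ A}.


A + A = {a + a' : a, a' ∈ A}; |A| = 6.
General bounds: 2|A| - 1 ≤ |A + A| ≤ |A|(|A|+1)/2, i.e. 11 ≤ |A + A| ≤ 21.
Lower bound 2|A|-1 is attained iff A is an arithmetic progression.
Enumerate sums a + a' for a ≤ a' (symmetric, so this suffices):
a = -5: -5+-5=-10, -5+1=-4, -5+4=-1, -5+9=4, -5+10=5, -5+12=7
a = 1: 1+1=2, 1+4=5, 1+9=10, 1+10=11, 1+12=13
a = 4: 4+4=8, 4+9=13, 4+10=14, 4+12=16
a = 9: 9+9=18, 9+10=19, 9+12=21
a = 10: 10+10=20, 10+12=22
a = 12: 12+12=24
Distinct sums: {-10, -4, -1, 2, 4, 5, 7, 8, 10, 11, 13, 14, 16, 18, 19, 20, 21, 22, 24}
|A + A| = 19

|A + A| = 19


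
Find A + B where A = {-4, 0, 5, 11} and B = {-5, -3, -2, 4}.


A + B = {a + b : a ∈ A, b ∈ B}.
Enumerate all |A|·|B| = 4·4 = 16 pairs (a, b) and collect distinct sums.
a = -4: -4+-5=-9, -4+-3=-7, -4+-2=-6, -4+4=0
a = 0: 0+-5=-5, 0+-3=-3, 0+-2=-2, 0+4=4
a = 5: 5+-5=0, 5+-3=2, 5+-2=3, 5+4=9
a = 11: 11+-5=6, 11+-3=8, 11+-2=9, 11+4=15
Collecting distinct sums: A + B = {-9, -7, -6, -5, -3, -2, 0, 2, 3, 4, 6, 8, 9, 15}
|A + B| = 14

A + B = {-9, -7, -6, -5, -3, -2, 0, 2, 3, 4, 6, 8, 9, 15}


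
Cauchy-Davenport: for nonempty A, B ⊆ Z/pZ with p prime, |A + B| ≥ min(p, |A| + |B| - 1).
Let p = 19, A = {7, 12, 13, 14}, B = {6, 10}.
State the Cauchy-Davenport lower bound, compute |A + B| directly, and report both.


Cauchy-Davenport: |A + B| ≥ min(p, |A| + |B| - 1) for A, B nonempty in Z/pZ.
|A| = 4, |B| = 2, p = 19.
CD lower bound = min(19, 4 + 2 - 1) = min(19, 5) = 5.
Compute A + B mod 19 directly:
a = 7: 7+6=13, 7+10=17
a = 12: 12+6=18, 12+10=3
a = 13: 13+6=0, 13+10=4
a = 14: 14+6=1, 14+10=5
A + B = {0, 1, 3, 4, 5, 13, 17, 18}, so |A + B| = 8.
Verify: 8 ≥ 5? Yes ✓.

CD lower bound = 5, actual |A + B| = 8.


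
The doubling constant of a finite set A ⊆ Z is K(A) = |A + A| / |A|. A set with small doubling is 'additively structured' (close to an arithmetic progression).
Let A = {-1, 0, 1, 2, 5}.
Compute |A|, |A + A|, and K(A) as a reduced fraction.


|A| = 5.
Compute A + A by enumerating all 25 pairs.
A + A = {-2, -1, 0, 1, 2, 3, 4, 5, 6, 7, 10}, so |A + A| = 11.
K = |A + A| / |A| = 11/5 (already in lowest terms) ≈ 2.2000.
Reference: AP of size 5 gives K = 9/5 ≈ 1.8000; a fully generic set of size 5 gives K ≈ 3.0000.

|A| = 5, |A + A| = 11, K = 11/5.


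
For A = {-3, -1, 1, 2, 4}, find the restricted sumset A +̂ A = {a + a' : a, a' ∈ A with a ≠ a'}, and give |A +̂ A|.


Restricted sumset: A +̂ A = {a + a' : a ∈ A, a' ∈ A, a ≠ a'}.
Equivalently, take A + A and drop any sum 2a that is achievable ONLY as a + a for a ∈ A (i.e. sums representable only with equal summands).
Enumerate pairs (a, a') with a < a' (symmetric, so each unordered pair gives one sum; this covers all a ≠ a'):
  -3 + -1 = -4
  -3 + 1 = -2
  -3 + 2 = -1
  -3 + 4 = 1
  -1 + 1 = 0
  -1 + 2 = 1
  -1 + 4 = 3
  1 + 2 = 3
  1 + 4 = 5
  2 + 4 = 6
Collected distinct sums: {-4, -2, -1, 0, 1, 3, 5, 6}
|A +̂ A| = 8
(Reference bound: |A +̂ A| ≥ 2|A| - 3 for |A| ≥ 2, with |A| = 5 giving ≥ 7.)

|A +̂ A| = 8
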